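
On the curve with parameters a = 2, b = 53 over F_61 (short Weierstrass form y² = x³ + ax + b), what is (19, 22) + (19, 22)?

(1, 42)

tangent at (19, 22): λ = (3·19² + 2)/(2·22) ≡ 48/44. 44⁻¹ ≡ 43 (mod 61), so λ ≡ 48·43 ≡ 51.
  x = λ² - 19 - 19 = 2601 - 38 ≡ 1; y = λ·(19 - 1) - 22 ≡ 42. → (1, 42)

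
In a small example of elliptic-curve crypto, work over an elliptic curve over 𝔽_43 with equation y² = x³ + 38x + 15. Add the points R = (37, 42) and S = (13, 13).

(2, 20)

(37, 42) + (13, 13). λ = (13 - 42)/(13 - 37) ≡ 14/19 mod 43. 19⁻¹ ≡ 34 (mod 43) since 19·34 = 646 ≡ 1, so λ ≡ 3.
  x = λ² - 37 - 13 = 9 - 50 ≡ 2; y = λ·(37 - 2) - 42 ≡ 20. → (2, 20)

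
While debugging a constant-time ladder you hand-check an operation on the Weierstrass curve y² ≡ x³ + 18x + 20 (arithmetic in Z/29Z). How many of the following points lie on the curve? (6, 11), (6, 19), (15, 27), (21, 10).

0

(6, 11): 11² ≡ 5, rhs ≡ 25 → off.
(6, 19): 19² ≡ 13, rhs ≡ 25 → off.
(15, 27): 27² ≡ 4, rhs ≡ 11 → off.
(21, 10): 10² ≡ 13, rhs ≡ 2 → off.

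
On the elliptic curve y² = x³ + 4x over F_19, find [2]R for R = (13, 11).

tangent at (13, 11): λ = (3·13² + 4)/(2·11) ≡ 17/3. 3⁻¹ ≡ 13 (mod 19), so λ ≡ 17·13 ≡ 12.
  x = λ² - 13 - 13 = 144 - 26 ≡ 4; y = λ·(13 - 4) - 11 ≡ 2. → (4, 2)

(4, 2)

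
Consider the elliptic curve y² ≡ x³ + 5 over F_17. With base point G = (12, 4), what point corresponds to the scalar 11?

Double-and-add on 11 = (1011)₂. Start with G = (12, 4) for the leading 1-bit.
double: tangent at (12, 4): λ = (3·12² + 0)/(2·4) ≡ 7/8. 8⁻¹ ≡ 15 (mod 17), so λ ≡ 7·15 ≡ 3.
  x = λ² - 12 - 12 = 9 - 24 ≡ 2; y = λ·(12 - 2) - 4 ≡ 9. → (2, 9)
double: tangent at (2, 9): λ = (3·2² + 0)/(2·9) ≡ 12/1. 1⁻¹ ≡ 1 (mod 17), so λ ≡ 12·1 ≡ 12.
  x = λ² - 2 - 2 = 144 - 4 ≡ 4; y = λ·(2 - 4) - 9 ≡ 1. → (4, 1)
add G: (4, 1) + (12, 4). λ = (4 - 1)/(12 - 4) ≡ 3/8 mod 17. 8⁻¹ ≡ 15 (mod 17) since 8·15 = 120 ≡ 1, so λ ≡ 11.
  x = λ² - 4 - 12 = 121 - 16 ≡ 3; y = λ·(4 - 3) - 1 ≡ 10. → (3, 10)
double: tangent at (3, 10): λ = (3·3² + 0)/(2·10) ≡ 10/3. 3⁻¹ ≡ 6 (mod 17), so λ ≡ 10·6 ≡ 9.
  x = λ² - 3 - 3 = 81 - 6 ≡ 7; y = λ·(3 - 7) - 10 ≡ 5. → (7, 5)
add G: (7, 5) + (12, 4). λ = (4 - 5)/(12 - 7) ≡ 16/5 mod 17. 5⁻¹ ≡ 7 (mod 17) since 5·7 = 35 ≡ 1, so λ ≡ 10.
  x = λ² - 7 - 12 = 100 - 19 ≡ 13; y = λ·(7 - 13) - 5 ≡ 3. → (13, 3)

(13, 3)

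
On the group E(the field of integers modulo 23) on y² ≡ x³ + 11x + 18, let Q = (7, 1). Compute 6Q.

(2, 18)

Repeated addition: build up to 6Q.
2Q: tangent at (7, 1): λ = (3·7² + 11)/(2·1) ≡ 20/2. 2⁻¹ ≡ 12 (mod 23), so λ ≡ 20·12 ≡ 10.
  x = λ² - 7 - 7 = 100 - 14 ≡ 17; y = λ·(7 - 17) - 1 ≡ 14. → (17, 14)
3Q: (17, 14) + (7, 1). λ = (1 - 14)/(7 - 17) ≡ 10/13 mod 23. 13⁻¹ ≡ 16 (mod 23) since 13·16 = 208 ≡ 1, so λ ≡ 22.
  x = λ² - 17 - 7 = 484 - 24 ≡ 0; y = λ·(17 - 0) - 14 ≡ 15. → (0, 15)
4Q: (0, 15) + (7, 1). λ = (1 - 15)/(7 - 0) ≡ 9/7 mod 23. 7⁻¹ ≡ 10 (mod 23) since 7·10 = 70 ≡ 1, so λ ≡ 21.
  x = λ² - 0 - 7 = 441 - 7 ≡ 20; y = λ·(0 - 20) - 15 ≡ 2. → (20, 2)
5Q: (20, 2) + (7, 1). λ = (1 - 2)/(7 - 20) ≡ 22/10 mod 23. 10⁻¹ ≡ 7 (mod 23), so λ ≡ 16.
  x = λ² - 20 - 7 = 256 - 27 ≡ 22; y = λ·(20 - 22) - 2 ≡ 12. → (22, 12)
6Q: (22, 12) + (7, 1). λ = (1 - 12)/(7 - 22) ≡ 12/8 mod 23. 8⁻¹ ≡ 3 (mod 23), so λ ≡ 13.
  x = λ² - 22 - 7 = 169 - 29 ≡ 2; y = λ·(22 - 2) - 12 ≡ 18. → (2, 18)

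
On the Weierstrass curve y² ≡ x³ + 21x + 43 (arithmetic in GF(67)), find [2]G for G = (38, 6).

(45, 51)

tangent at (38, 6): λ = (3·38² + 21)/(2·6) ≡ 65/12. 12⁻¹ ≡ 28 (mod 67), so λ ≡ 65·28 ≡ 11.
  x = λ² - 38 - 38 = 121 - 76 ≡ 45; y = λ·(38 - 45) - 6 ≡ 51. → (45, 51)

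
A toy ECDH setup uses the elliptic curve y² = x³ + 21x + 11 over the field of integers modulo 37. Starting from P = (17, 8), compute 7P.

Double-and-add on 7 = (111)₂. Start with P = (17, 8) for the leading 1-bit.
double: tangent at (17, 8): λ = (3·17² + 21)/(2·8) ≡ 0/16. 16⁻¹ ≡ 7 (mod 37), so λ ≡ 0·7 ≡ 0.
  x = λ² - 17 - 17 = 0 - 34 ≡ 3; y = λ·(17 - 3) - 8 ≡ 29. → (3, 29)
add P: (3, 29) + (17, 8). λ = (8 - 29)/(17 - 3) ≡ 16/14 mod 37. 14⁻¹ ≡ 8 (mod 37) since 14·8 = 112 ≡ 1, so λ ≡ 17.
  x = λ² - 3 - 17 = 289 - 20 ≡ 10; y = λ·(3 - 10) - 29 ≡ 0. → (10, 0)
double: (10, 0) + (10, 0): same x and y₁ ≡ -y₂, so the sum is 𝒪.
add P: 𝒪 + (17, 8) = (17, 8) (identity).

(17, 8)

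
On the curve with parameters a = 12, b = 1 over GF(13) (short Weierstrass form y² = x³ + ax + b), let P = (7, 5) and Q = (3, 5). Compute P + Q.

(3, 8)

(7, 5) + (3, 5). λ = (5 - 5)/(3 - 7) ≡ 0/9 mod 13. 9⁻¹ ≡ 3 (mod 13), so λ ≡ 0.
  x = λ² - 7 - 3 = 0 - 10 ≡ 3; y = λ·(7 - 3) - 5 ≡ 8. → (3, 8)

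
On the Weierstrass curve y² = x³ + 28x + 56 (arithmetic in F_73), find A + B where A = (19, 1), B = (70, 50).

(60, 14)

(19, 1) + (70, 50). λ = (50 - 1)/(70 - 19) ≡ 49/51 mod 73. 51⁻¹ ≡ 63 (mod 73) since 51·63 = 3213 ≡ 1, so λ ≡ 21.
  x = λ² - 19 - 70 = 441 - 89 ≡ 60; y = λ·(19 - 60) - 1 ≡ 14. → (60, 14)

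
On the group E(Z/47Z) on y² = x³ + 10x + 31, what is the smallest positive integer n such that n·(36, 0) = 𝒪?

2P: (36, 0) + (36, 0): same x and y₁ ≡ -y₂, so the sum is 𝒪.
2P = 𝒪, so the order is 2.

2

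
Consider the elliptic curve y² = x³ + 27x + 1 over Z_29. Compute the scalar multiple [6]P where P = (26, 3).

Repeated addition: build up to 6P.
2P: tangent at (26, 3): λ = (3·26² + 27)/(2·3) ≡ 25/6. 6⁻¹ ≡ 5 (mod 29), so λ ≡ 25·5 ≡ 9.
  x = λ² - 26 - 26 = 81 - 52 ≡ 0; y = λ·(26 - 0) - 3 ≡ 28. → (0, 28)
3P: (0, 28) + (26, 3). λ = (3 - 28)/(26 - 0) ≡ 4/26 mod 29. 26⁻¹ ≡ 19 (mod 29) since 26·19 = 494 ≡ 1, so λ ≡ 18.
  x = λ² - 0 - 26 = 324 - 26 ≡ 8; y = λ·(0 - 8) - 28 ≡ 2. → (8, 2)
4P: (8, 2) + (26, 3). λ = (3 - 2)/(26 - 8) ≡ 1/18 mod 29. 18⁻¹ ≡ 21 (mod 29) since 18·21 = 378 ≡ 1, so λ ≡ 21.
  x = λ² - 8 - 26 = 441 - 34 ≡ 1; y = λ·(8 - 1) - 2 ≡ 0. → (1, 0)
5P: (1, 0) + (26, 3). λ = (3 - 0)/(26 - 1) ≡ 3/25 mod 29. 25⁻¹ ≡ 7 (mod 29), so λ ≡ 21.
  x = λ² - 1 - 26 = 441 - 27 ≡ 8; y = λ·(1 - 8) - 0 ≡ 27. → (8, 27)
6P: (8, 27) + (26, 3). λ = (3 - 27)/(26 - 8) ≡ 5/18 mod 29. 18⁻¹ ≡ 21 (mod 29) since 18·21 = 378 ≡ 1, so λ ≡ 18.
  x = λ² - 8 - 26 = 324 - 34 ≡ 0; y = λ·(8 - 0) - 27 ≡ 1. → (0, 1)

(0, 1)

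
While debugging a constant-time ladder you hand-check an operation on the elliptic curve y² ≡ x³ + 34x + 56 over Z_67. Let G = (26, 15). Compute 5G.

Repeated addition: build up to 5G.
2G: tangent at (26, 15): λ = (3·26² + 34)/(2·15) ≡ 52/30. 30⁻¹ ≡ 38 (mod 67), so λ ≡ 52·38 ≡ 33.
  x = λ² - 26 - 26 = 1089 - 52 ≡ 32; y = λ·(26 - 32) - 15 ≡ 55. → (32, 55)
3G: (32, 55) + (26, 15). λ = (15 - 55)/(26 - 32) ≡ 27/61 mod 67. 61⁻¹ ≡ 11 (mod 67), so λ ≡ 29.
  x = λ² - 32 - 26 = 841 - 58 ≡ 46; y = λ·(32 - 46) - 55 ≡ 8. → (46, 8)
4G: (46, 8) + (26, 15). λ = (15 - 8)/(26 - 46) ≡ 7/47 mod 67. 47⁻¹ ≡ 10 (mod 67), so λ ≡ 3.
  x = λ² - 46 - 26 = 9 - 72 ≡ 4; y = λ·(46 - 4) - 8 ≡ 51. → (4, 51)
5G: (4, 51) + (26, 15). λ = (15 - 51)/(26 - 4) ≡ 31/22 mod 67. 22⁻¹ ≡ 64 (mod 67), so λ ≡ 41.
  x = λ² - 4 - 26 = 1681 - 30 ≡ 43; y = λ·(4 - 43) - 51 ≡ 25. → (43, 25)

(43, 25)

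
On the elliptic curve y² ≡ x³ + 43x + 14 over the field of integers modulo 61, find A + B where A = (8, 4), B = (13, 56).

(8, 4) + (13, 56). λ = (56 - 4)/(13 - 8) ≡ 52/5 mod 61. 5⁻¹ ≡ 49 (mod 61), so λ ≡ 47.
  x = λ² - 8 - 13 = 2209 - 21 ≡ 53; y = λ·(8 - 53) - 4 ≡ 16. → (53, 16)

(53, 16)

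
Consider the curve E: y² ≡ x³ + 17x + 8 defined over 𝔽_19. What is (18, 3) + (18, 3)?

tangent at (18, 3): λ = (3·18² + 17)/(2·3) ≡ 1/6. 6⁻¹ ≡ 16 (mod 19), so λ ≡ 1·16 ≡ 16.
  x = λ² - 18 - 18 = 256 - 36 ≡ 11; y = λ·(18 - 11) - 3 ≡ 14. → (11, 14)

(11, 14)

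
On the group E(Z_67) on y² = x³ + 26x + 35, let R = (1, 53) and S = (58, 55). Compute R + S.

(0, 54)

(1, 53) + (58, 55). λ = (55 - 53)/(58 - 1) ≡ 2/57 mod 67. 57⁻¹ ≡ 20 (mod 67), so λ ≡ 40.
  x = λ² - 1 - 58 = 1600 - 59 ≡ 0; y = λ·(1 - 0) - 53 ≡ 54. → (0, 54)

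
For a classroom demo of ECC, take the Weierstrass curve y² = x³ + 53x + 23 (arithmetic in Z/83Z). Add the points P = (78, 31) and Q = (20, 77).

(18, 13)

(78, 31) + (20, 77). λ = (77 - 31)/(20 - 78) ≡ 46/25 mod 83. 25⁻¹ ≡ 10 (mod 83), so λ ≡ 45.
  x = λ² - 78 - 20 = 2025 - 98 ≡ 18; y = λ·(78 - 18) - 31 ≡ 13. → (18, 13)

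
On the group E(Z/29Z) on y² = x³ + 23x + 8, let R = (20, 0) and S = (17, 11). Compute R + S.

(20, 0) + (17, 11). λ = (11 - 0)/(17 - 20) ≡ 11/26 mod 29. 26⁻¹ ≡ 19 (mod 29), so λ ≡ 6.
  x = λ² - 20 - 17 = 36 - 37 ≡ 28; y = λ·(20 - 28) - 0 ≡ 10. → (28, 10)

(28, 10)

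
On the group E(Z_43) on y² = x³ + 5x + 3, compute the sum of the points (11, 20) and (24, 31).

(25, 31)

(11, 20) + (24, 31). λ = (31 - 20)/(24 - 11) ≡ 11/13 mod 43. 13⁻¹ ≡ 10 (mod 43), so λ ≡ 24.
  x = λ² - 11 - 24 = 576 - 35 ≡ 25; y = λ·(11 - 25) - 20 ≡ 31. → (25, 31)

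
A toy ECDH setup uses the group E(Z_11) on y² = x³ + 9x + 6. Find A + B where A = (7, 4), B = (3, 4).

(1, 7)

(7, 4) + (3, 4). λ = (4 - 4)/(3 - 7) ≡ 0/7 mod 11. 7⁻¹ ≡ 8 (mod 11), so λ ≡ 0.
  x = λ² - 7 - 3 = 0 - 10 ≡ 1; y = λ·(7 - 1) - 4 ≡ 7. → (1, 7)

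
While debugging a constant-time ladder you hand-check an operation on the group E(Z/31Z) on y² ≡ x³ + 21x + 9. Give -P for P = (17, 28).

(17, 3)

-(17, 28) = (17, -28 mod 31) = (17, 3).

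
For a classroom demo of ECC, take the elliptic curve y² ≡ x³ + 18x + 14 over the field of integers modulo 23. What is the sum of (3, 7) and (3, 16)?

The two points share x = 3 and their y-coordinates satisfy 7 + 16 ≡ 0 (mod 23), so they are inverses. Their sum is O.

O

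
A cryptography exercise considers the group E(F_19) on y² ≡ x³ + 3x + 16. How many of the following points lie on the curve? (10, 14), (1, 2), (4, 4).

(10, 14): 14² ≡ 6, rhs ≡ 1 → off.
(1, 2): 2² ≡ 4, rhs ≡ 1 → off.
(4, 4): 4² ≡ 16, rhs ≡ 16 → on.

1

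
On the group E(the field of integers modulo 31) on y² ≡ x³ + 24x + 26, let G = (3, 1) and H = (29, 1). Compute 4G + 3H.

O

First 4G:
Repeated addition: build up to 4G.
2G: tangent at (3, 1): λ = (3·3² + 24)/(2·1) ≡ 20/2. 2⁻¹ ≡ 16 (mod 31), so λ ≡ 20·16 ≡ 10.
  x = λ² - 3 - 3 = 100 - 6 ≡ 1; y = λ·(3 - 1) - 1 ≡ 19. → (1, 19)
3G: (1, 19) + (3, 1). λ = (1 - 19)/(3 - 1) ≡ 13/2 mod 31. 2⁻¹ ≡ 16 (mod 31) since 2·16 = 32 ≡ 1, so λ ≡ 22.
  x = λ² - 1 - 3 = 484 - 4 ≡ 15; y = λ·(1 - 15) - 19 ≡ 14. → (15, 14)
4G: (15, 14) + (3, 1). λ = (1 - 14)/(3 - 15) ≡ 18/19 mod 31. 19⁻¹ ≡ 18 (mod 31) since 19·18 = 342 ≡ 1, so λ ≡ 14.
  x = λ² - 15 - 3 = 196 - 18 ≡ 23; y = λ·(15 - 23) - 14 ≡ 29. → (23, 29)
4G = (23, 29).
Next 3H:
Repeated addition: build up to 3H.
2H: tangent at (29, 1): λ = (3·29² + 24)/(2·1) ≡ 5/2. 2⁻¹ ≡ 16 (mod 31), so λ ≡ 5·16 ≡ 18.
  x = λ² - 29 - 29 = 324 - 58 ≡ 18; y = λ·(29 - 18) - 1 ≡ 11. → (18, 11)
3H: (18, 11) + (29, 1). λ = (1 - 11)/(29 - 18) ≡ 21/11 mod 31. 11⁻¹ ≡ 17 (mod 31) since 11·17 = 187 ≡ 1, so λ ≡ 16.
  x = λ² - 18 - 29 = 256 - 47 ≡ 23; y = λ·(18 - 23) - 11 ≡ 2. → (23, 2)
3H = (23, 2).
Finally 4G + 3H:
(23, 29) + (23, 2): same x and y₁ ≡ -y₂, so the sum is O.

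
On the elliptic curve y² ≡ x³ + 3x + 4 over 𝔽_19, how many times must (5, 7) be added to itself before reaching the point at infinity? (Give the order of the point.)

12

2P: tangent at (5, 7): λ = (3·5² + 3)/(2·7) ≡ 2/14. 14⁻¹ ≡ 15 (mod 19) since 14·15 = 210 ≡ 1, so λ ≡ 2·15 ≡ 11.
  x = λ² - 5 - 5 = 121 - 10 ≡ 16; y = λ·(5 - 16) - 7 ≡ 5. → (16, 5)
3P: (16, 5) + (5, 7). λ = (7 - 5)/(5 - 16) ≡ 2/8 mod 19. 8⁻¹ ≡ 12 (mod 19), so λ ≡ 5.
  x = λ² - 16 - 5 = 25 - 21 ≡ 4; y = λ·(16 - 4) - 5 ≡ 17. → (4, 17)
4P: (4, 17) + (5, 7). λ = (7 - 17)/(5 - 4) ≡ 9/1 mod 19. 1⁻¹ ≡ 1 (mod 19) since 1·1 = 1 ≡ 1, so λ ≡ 9.
  x = λ² - 4 - 5 = 81 - 9 ≡ 15; y = λ·(4 - 15) - 17 ≡ 17. → (15, 17)
5P: (15, 17) + (5, 7). λ = (7 - 17)/(5 - 15) ≡ 9/9 mod 19. 9⁻¹ ≡ 17 (mod 19) since 9·17 = 153 ≡ 1, so λ ≡ 1.
  x = λ² - 15 - 5 = 1 - 20 ≡ 0; y = λ·(15 - 0) - 17 ≡ 17. → (0, 17)
6P: (0, 17) + (5, 7). λ = (7 - 17)/(5 - 0) ≡ 9/5 mod 19. 5⁻¹ ≡ 4 (mod 19), so λ ≡ 17.
  x = λ² - 0 - 5 = 289 - 5 ≡ 18; y = λ·(0 - 18) - 17 ≡ 0. → (18, 0)
7P: (18, 0) + (5, 7). λ = (7 - 0)/(5 - 18) ≡ 7/6 mod 19. 6⁻¹ ≡ 16 (mod 19), so λ ≡ 17.
  x = λ² - 18 - 5 = 289 - 23 ≡ 0; y = λ·(18 - 0) - 0 ≡ 2. → (0, 2)
8P: (0, 2) + (5, 7). λ = (7 - 2)/(5 - 0) ≡ 5/5 mod 19. 5⁻¹ ≡ 4 (mod 19), so λ ≡ 1.
  x = λ² - 0 - 5 = 1 - 5 ≡ 15; y = λ·(0 - 15) - 2 ≡ 2. → (15, 2)
9P: (15, 2) + (5, 7). λ = (7 - 2)/(5 - 15) ≡ 5/9 mod 19. 9⁻¹ ≡ 17 (mod 19) since 9·17 = 153 ≡ 1, so λ ≡ 9.
  x = λ² - 15 - 5 = 81 - 20 ≡ 4; y = λ·(15 - 4) - 2 ≡ 2. → (4, 2)
10P: (4, 2) + (5, 7). λ = (7 - 2)/(5 - 4) ≡ 5/1 mod 19. 1⁻¹ ≡ 1 (mod 19) since 1·1 = 1 ≡ 1, so λ ≡ 5.
  x = λ² - 4 - 5 = 25 - 9 ≡ 16; y = λ·(4 - 16) - 2 ≡ 14. → (16, 14)
11P: (16, 14) + (5, 7). λ = (7 - 14)/(5 - 16) ≡ 12/8 mod 19. 8⁻¹ ≡ 12 (mod 19) since 8·12 = 96 ≡ 1, so λ ≡ 11.
  x = λ² - 16 - 5 = 121 - 21 ≡ 5; y = λ·(16 - 5) - 14 ≡ 12. → (5, 12)
12P: (5, 12) + (5, 7): same x and y₁ ≡ -y₂, so the sum is the point at infinity.
12P = the point at infinity, so the order is 12.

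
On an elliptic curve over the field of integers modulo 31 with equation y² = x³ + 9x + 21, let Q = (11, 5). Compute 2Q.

(9, 26)

tangent at (11, 5): λ = (3·11² + 9)/(2·5) ≡ 0/10. 10⁻¹ ≡ 28 (mod 31) since 10·28 = 280 ≡ 1, so λ ≡ 0·28 ≡ 0.
  x = λ² - 11 - 11 = 0 - 22 ≡ 9; y = λ·(11 - 9) - 5 ≡ 26. → (9, 26)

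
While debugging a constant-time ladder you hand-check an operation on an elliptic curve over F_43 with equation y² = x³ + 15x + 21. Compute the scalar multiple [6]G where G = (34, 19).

Repeated addition: build up to 6G.
2G: tangent at (34, 19): λ = (3·34² + 15)/(2·19) ≡ 0/38. 38⁻¹ ≡ 17 (mod 43), so λ ≡ 0·17 ≡ 0.
  x = λ² - 34 - 34 = 0 - 68 ≡ 18; y = λ·(34 - 18) - 19 ≡ 24. → (18, 24)
3G: (18, 24) + (34, 19). λ = (19 - 24)/(34 - 18) ≡ 38/16 mod 43. 16⁻¹ ≡ 35 (mod 43) since 16·35 = 560 ≡ 1, so λ ≡ 40.
  x = λ² - 18 - 34 = 1600 - 52 ≡ 0; y = λ·(18 - 0) - 24 ≡ 8. → (0, 8)
4G: (0, 8) + (34, 19). λ = (19 - 8)/(34 - 0) ≡ 11/34 mod 43. 34⁻¹ ≡ 19 (mod 43), so λ ≡ 37.
  x = λ² - 0 - 34 = 1369 - 34 ≡ 2; y = λ·(0 - 2) - 8 ≡ 4. → (2, 4)
5G: (2, 4) + (34, 19). λ = (19 - 4)/(34 - 2) ≡ 15/32 mod 43. 32⁻¹ ≡ 39 (mod 43), so λ ≡ 26.
  x = λ² - 2 - 34 = 676 - 36 ≡ 38; y = λ·(2 - 38) - 4 ≡ 6. → (38, 6)
6G: (38, 6) + (34, 19). λ = (19 - 6)/(34 - 38) ≡ 13/39 mod 43. 39⁻¹ ≡ 32 (mod 43), so λ ≡ 29.
  x = λ² - 38 - 34 = 841 - 72 ≡ 38; y = λ·(38 - 38) - 6 ≡ 37. → (38, 37)

(38, 37)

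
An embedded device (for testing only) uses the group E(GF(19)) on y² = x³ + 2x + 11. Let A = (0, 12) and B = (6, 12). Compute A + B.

(13, 7)

(0, 12) + (6, 12). λ = (12 - 12)/(6 - 0) ≡ 0/6 mod 19. 6⁻¹ ≡ 16 (mod 19) since 6·16 = 96 ≡ 1, so λ ≡ 0.
  x = λ² - 0 - 6 = 0 - 6 ≡ 13; y = λ·(0 - 13) - 12 ≡ 7. → (13, 7)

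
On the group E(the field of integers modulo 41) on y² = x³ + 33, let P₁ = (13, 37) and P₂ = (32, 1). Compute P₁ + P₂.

(13, 37) + (32, 1). λ = (1 - 37)/(32 - 13) ≡ 5/19 mod 41. 19⁻¹ ≡ 13 (mod 41), so λ ≡ 24.
  x = λ² - 13 - 32 = 576 - 45 ≡ 39; y = λ·(13 - 39) - 37 ≡ 36. → (39, 36)

(39, 36)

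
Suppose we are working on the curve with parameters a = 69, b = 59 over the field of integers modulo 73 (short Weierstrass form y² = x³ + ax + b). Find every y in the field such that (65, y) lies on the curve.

x³ + 69x + 59 = 279169 ≡ 17 (mod 73).
17 is a non-residue mod 73; no y exists.

none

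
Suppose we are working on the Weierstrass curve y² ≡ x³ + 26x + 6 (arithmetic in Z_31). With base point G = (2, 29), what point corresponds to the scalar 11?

(24, 16)

Repeated addition: build up to 11G.
2G: tangent at (2, 29): λ = (3·2² + 26)/(2·29) ≡ 7/27. 27⁻¹ ≡ 23 (mod 31), so λ ≡ 7·23 ≡ 6.
  x = λ² - 2 - 2 = 36 - 4 ≡ 1; y = λ·(2 - 1) - 29 ≡ 8. → (1, 8)
3G: (1, 8) + (2, 29). λ = (29 - 8)/(2 - 1) ≡ 21/1 mod 31. 1⁻¹ ≡ 1 (mod 31) since 1·1 = 1 ≡ 1, so λ ≡ 21.
  x = λ² - 1 - 2 = 441 - 3 ≡ 4; y = λ·(1 - 4) - 8 ≡ 22. → (4, 22)
4G: (4, 22) + (2, 29). λ = (29 - 22)/(2 - 4) ≡ 7/29 mod 31. 29⁻¹ ≡ 15 (mod 31) since 29·15 = 435 ≡ 1, so λ ≡ 12.
  x = λ² - 4 - 2 = 144 - 6 ≡ 14; y = λ·(4 - 14) - 22 ≡ 13. → (14, 13)
5G: (14, 13) + (2, 29). λ = (29 - 13)/(2 - 14) ≡ 16/19 mod 31. 19⁻¹ ≡ 18 (mod 31) since 19·18 = 342 ≡ 1, so λ ≡ 9.
  x = λ² - 14 - 2 = 81 - 16 ≡ 3; y = λ·(14 - 3) - 13 ≡ 24. → (3, 24)
6G: (3, 24) + (2, 29). λ = (29 - 24)/(2 - 3) ≡ 5/30 mod 31. 30⁻¹ ≡ 30 (mod 31), so λ ≡ 26.
  x = λ² - 3 - 2 = 676 - 5 ≡ 20; y = λ·(3 - 20) - 24 ≡ 30. → (20, 30)
7G: (20, 30) + (2, 29). λ = (29 - 30)/(2 - 20) ≡ 30/13 mod 31. 13⁻¹ ≡ 12 (mod 31), so λ ≡ 19.
  x = λ² - 20 - 2 = 361 - 22 ≡ 29; y = λ·(20 - 29) - 30 ≡ 16. → (29, 16)
8G: (29, 16) + (2, 29). λ = (29 - 16)/(2 - 29) ≡ 13/4 mod 31. 4⁻¹ ≡ 8 (mod 31), so λ ≡ 11.
  x = λ² - 29 - 2 = 121 - 31 ≡ 28; y = λ·(29 - 28) - 16 ≡ 26. → (28, 26)
9G: (28, 26) + (2, 29). λ = (29 - 26)/(2 - 28) ≡ 3/5 mod 31. 5⁻¹ ≡ 25 (mod 31) since 5·25 = 125 ≡ 1, so λ ≡ 13.
  x = λ² - 28 - 2 = 169 - 30 ≡ 15; y = λ·(28 - 15) - 26 ≡ 19. → (15, 19)
10G: (15, 19) + (2, 29). λ = (29 - 19)/(2 - 15) ≡ 10/18 mod 31. 18⁻¹ ≡ 19 (mod 31), so λ ≡ 4.
  x = λ² - 15 - 2 = 16 - 17 ≡ 30; y = λ·(15 - 30) - 19 ≡ 14. → (30, 14)
11G: (30, 14) + (2, 29). λ = (29 - 14)/(2 - 30) ≡ 15/3 mod 31. 3⁻¹ ≡ 21 (mod 31), so λ ≡ 5.
  x = λ² - 30 - 2 = 25 - 32 ≡ 24; y = λ·(30 - 24) - 14 ≡ 16. → (24, 16)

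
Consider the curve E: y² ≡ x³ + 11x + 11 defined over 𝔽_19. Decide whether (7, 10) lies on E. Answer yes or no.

no

y² = 10² ≡ 5; x³ + 11x + 11 = 431 ≡ 13 (mod 19). 5 ≠ 13.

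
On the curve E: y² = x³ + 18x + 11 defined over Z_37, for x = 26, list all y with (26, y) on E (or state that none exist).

6, 31

x³ + 18x + 11 = 18055 ≡ 36 (mod 37).
Square roots of 36 mod 37: 6 and 31 (since 6² = 36 ≡ 36).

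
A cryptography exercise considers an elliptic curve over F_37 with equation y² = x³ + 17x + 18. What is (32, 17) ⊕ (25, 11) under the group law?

(20, 25)

(32, 17) + (25, 11). λ = (11 - 17)/(25 - 32) ≡ 31/30 mod 37. 30⁻¹ ≡ 21 (mod 37) since 30·21 = 630 ≡ 1, so λ ≡ 22.
  x = λ² - 32 - 25 = 484 - 57 ≡ 20; y = λ·(32 - 20) - 17 ≡ 25. → (20, 25)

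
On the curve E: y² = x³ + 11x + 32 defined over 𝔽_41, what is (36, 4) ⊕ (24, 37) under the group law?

(27, 2)

(36, 4) + (24, 37). λ = (37 - 4)/(24 - 36) ≡ 33/29 mod 41. 29⁻¹ ≡ 17 (mod 41), so λ ≡ 28.
  x = λ² - 36 - 24 = 784 - 60 ≡ 27; y = λ·(36 - 27) - 4 ≡ 2. → (27, 2)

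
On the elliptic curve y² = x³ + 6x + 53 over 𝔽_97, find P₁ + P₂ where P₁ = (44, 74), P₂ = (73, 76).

(89, 50)

(44, 74) + (73, 76). λ = (76 - 74)/(73 - 44) ≡ 2/29 mod 97. 29⁻¹ ≡ 87 (mod 97), so λ ≡ 77.
  x = λ² - 44 - 73 = 5929 - 117 ≡ 89; y = λ·(44 - 89) - 74 ≡ 50. → (89, 50)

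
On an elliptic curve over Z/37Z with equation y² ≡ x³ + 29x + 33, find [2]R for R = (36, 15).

(1, 10)

tangent at (36, 15): λ = (3·36² + 29)/(2·15) ≡ 32/30. 30⁻¹ ≡ 21 (mod 37), so λ ≡ 32·21 ≡ 6.
  x = λ² - 36 - 36 = 36 - 72 ≡ 1; y = λ·(36 - 1) - 15 ≡ 10. → (1, 10)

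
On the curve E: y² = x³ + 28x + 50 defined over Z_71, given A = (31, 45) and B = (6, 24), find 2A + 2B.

First 2A:
Repeated addition: build up to 2A.
2A: tangent at (31, 45): λ = (3·31² + 28)/(2·45) ≡ 0/19. 19⁻¹ ≡ 15 (mod 71) since 19·15 = 285 ≡ 1, so λ ≡ 0·15 ≡ 0.
  x = λ² - 31 - 31 = 0 - 62 ≡ 9; y = λ·(31 - 9) - 45 ≡ 26. → (9, 26)
2A = (9, 26).
Next 2B:
Repeated addition: build up to 2B.
2B: tangent at (6, 24): λ = (3·6² + 28)/(2·24) ≡ 65/48. 48⁻¹ ≡ 37 (mod 71) since 48·37 = 1776 ≡ 1, so λ ≡ 65·37 ≡ 62.
  x = λ² - 6 - 6 = 3844 - 12 ≡ 69; y = λ·(6 - 69) - 24 ≡ 46. → (69, 46)
2B = (69, 46).
Finally 2A + 2B:
(9, 26) + (69, 46). λ = (46 - 26)/(69 - 9) ≡ 20/60 mod 71. 60⁻¹ ≡ 58 (mod 71), so λ ≡ 24.
  x = λ² - 9 - 69 = 576 - 78 ≡ 1; y = λ·(9 - 1) - 26 ≡ 24. → (1, 24)

(1, 24)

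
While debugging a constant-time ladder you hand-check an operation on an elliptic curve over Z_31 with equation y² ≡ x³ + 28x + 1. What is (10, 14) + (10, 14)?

tangent at (10, 14): λ = (3·10² + 28)/(2·14) ≡ 18/28. 28⁻¹ ≡ 10 (mod 31), so λ ≡ 18·10 ≡ 25.
  x = λ² - 10 - 10 = 625 - 20 ≡ 16; y = λ·(10 - 16) - 14 ≡ 22. → (16, 22)

(16, 22)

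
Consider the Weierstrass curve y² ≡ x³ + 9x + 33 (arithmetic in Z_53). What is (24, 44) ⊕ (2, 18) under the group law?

(24, 44) + (2, 18). λ = (18 - 44)/(2 - 24) ≡ 27/31 mod 53. 31⁻¹ ≡ 12 (mod 53), so λ ≡ 6.
  x = λ² - 24 - 2 = 36 - 26 ≡ 10; y = λ·(24 - 10) - 44 ≡ 40. → (10, 40)

(10, 40)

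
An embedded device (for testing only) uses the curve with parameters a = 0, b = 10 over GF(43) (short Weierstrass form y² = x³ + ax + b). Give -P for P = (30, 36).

(30, 7)

-(30, 36) = (30, -36 mod 43) = (30, 7).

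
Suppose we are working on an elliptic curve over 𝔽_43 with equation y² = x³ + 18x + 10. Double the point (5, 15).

tangent at (5, 15): λ = (3·5² + 18)/(2·15) ≡ 7/30. 30⁻¹ ≡ 33 (mod 43), so λ ≡ 7·33 ≡ 16.
  x = λ² - 5 - 5 = 256 - 10 ≡ 31; y = λ·(5 - 31) - 15 ≡ 42. → (31, 42)

(31, 42)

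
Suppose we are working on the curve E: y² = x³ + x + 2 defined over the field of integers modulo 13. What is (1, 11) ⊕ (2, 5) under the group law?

(7, 12)

(1, 11) + (2, 5). λ = (5 - 11)/(2 - 1) ≡ 7/1 mod 13. 1⁻¹ ≡ 1 (mod 13) since 1·1 = 1 ≡ 1, so λ ≡ 7.
  x = λ² - 1 - 2 = 49 - 3 ≡ 7; y = λ·(1 - 7) - 11 ≡ 12. → (7, 12)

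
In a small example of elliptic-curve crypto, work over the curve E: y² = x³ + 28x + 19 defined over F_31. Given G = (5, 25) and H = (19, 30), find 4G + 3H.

First 4G:
Repeated addition: build up to 4G.
2G: tangent at (5, 25): λ = (3·5² + 28)/(2·25) ≡ 10/19. 19⁻¹ ≡ 18 (mod 31) since 19·18 = 342 ≡ 1, so λ ≡ 10·18 ≡ 25.
  x = λ² - 5 - 5 = 625 - 10 ≡ 26; y = λ·(5 - 26) - 25 ≡ 8. → (26, 8)
3G: (26, 8) + (5, 25). λ = (25 - 8)/(5 - 26) ≡ 17/10 mod 31. 10⁻¹ ≡ 28 (mod 31), so λ ≡ 11.
  x = λ² - 26 - 5 = 121 - 31 ≡ 28; y = λ·(26 - 28) - 8 ≡ 1. → (28, 1)
4G: (28, 1) + (5, 25). λ = (25 - 1)/(5 - 28) ≡ 24/8 mod 31. 8⁻¹ ≡ 4 (mod 31), so λ ≡ 3.
  x = λ² - 28 - 5 = 9 - 33 ≡ 7; y = λ·(28 - 7) - 1 ≡ 0. → (7, 0)
4G = (7, 0).
Next 3H:
Repeated addition: build up to 3H.
2H: tangent at (19, 30): λ = (3·19² + 28)/(2·30) ≡ 26/29. 29⁻¹ ≡ 15 (mod 31) since 29·15 = 435 ≡ 1, so λ ≡ 26·15 ≡ 18.
  x = λ² - 19 - 19 = 324 - 38 ≡ 7; y = λ·(19 - 7) - 30 ≡ 0. → (7, 0)
3H: (7, 0) + (19, 30). λ = (30 - 0)/(19 - 7) ≡ 30/12 mod 31. 12⁻¹ ≡ 13 (mod 31) since 12·13 = 156 ≡ 1, so λ ≡ 18.
  x = λ² - 7 - 19 = 324 - 26 ≡ 19; y = λ·(7 - 19) - 0 ≡ 1. → (19, 1)
3H = (19, 1).
Finally 4G + 3H:
(7, 0) + (19, 1). λ = (1 - 0)/(19 - 7) ≡ 1/12 mod 31. 12⁻¹ ≡ 13 (mod 31), so λ ≡ 13.
  x = λ² - 7 - 19 = 169 - 26 ≡ 19; y = λ·(7 - 19) - 0 ≡ 30. → (19, 30)

(19, 30)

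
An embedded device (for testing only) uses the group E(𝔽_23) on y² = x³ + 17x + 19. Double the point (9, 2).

tangent at (9, 2): λ = (3·9² + 17)/(2·2) ≡ 7/4. 4⁻¹ ≡ 6 (mod 23), so λ ≡ 7·6 ≡ 19.
  x = λ² - 9 - 9 = 361 - 18 ≡ 21; y = λ·(9 - 21) - 2 ≡ 0. → (21, 0)

(21, 0)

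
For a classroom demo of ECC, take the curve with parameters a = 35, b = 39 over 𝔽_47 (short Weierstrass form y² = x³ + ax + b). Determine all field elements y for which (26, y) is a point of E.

17, 30

x³ + 35x + 39 = 18525 ≡ 7 (mod 47).
Square roots of 7 mod 47: 17 and 30 (since 17² = 289 ≡ 7).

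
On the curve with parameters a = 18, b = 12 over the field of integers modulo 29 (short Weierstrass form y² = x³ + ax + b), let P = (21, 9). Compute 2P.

(20, 22)

tangent at (21, 9): λ = (3·21² + 18)/(2·9) ≡ 7/18. 18⁻¹ ≡ 21 (mod 29), so λ ≡ 7·21 ≡ 2.
  x = λ² - 21 - 21 = 4 - 42 ≡ 20; y = λ·(21 - 20) - 9 ≡ 22. → (20, 22)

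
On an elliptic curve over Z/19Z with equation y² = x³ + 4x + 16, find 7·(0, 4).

(13, 17)

Write P = (0, 4).
Repeated addition: build up to 7P.
2P: tangent at (0, 4): λ = (3·0² + 4)/(2·4) ≡ 4/8. 8⁻¹ ≡ 12 (mod 19), so λ ≡ 4·12 ≡ 10.
  x = λ² - 0 - 0 = 100 - 0 ≡ 5; y = λ·(0 - 5) - 4 ≡ 3. → (5, 3)
3P: (5, 3) + (0, 4). λ = (4 - 3)/(0 - 5) ≡ 1/14 mod 19. 14⁻¹ ≡ 15 (mod 19), so λ ≡ 15.
  x = λ² - 5 - 0 = 225 - 5 ≡ 11; y = λ·(5 - 11) - 3 ≡ 2. → (11, 2)
4P: (11, 2) + (0, 4). λ = (4 - 2)/(0 - 11) ≡ 2/8 mod 19. 8⁻¹ ≡ 12 (mod 19), so λ ≡ 5.
  x = λ² - 11 - 0 = 25 - 11 ≡ 14; y = λ·(11 - 14) - 2 ≡ 2. → (14, 2)
5P: (14, 2) + (0, 4). λ = (4 - 2)/(0 - 14) ≡ 2/5 mod 19. 5⁻¹ ≡ 4 (mod 19) since 5·4 = 20 ≡ 1, so λ ≡ 8.
  x = λ² - 14 - 0 = 64 - 14 ≡ 12; y = λ·(14 - 12) - 2 ≡ 14. → (12, 14)
6P: (12, 14) + (0, 4). λ = (4 - 14)/(0 - 12) ≡ 9/7 mod 19. 7⁻¹ ≡ 11 (mod 19), so λ ≡ 4.
  x = λ² - 12 - 0 = 16 - 12 ≡ 4; y = λ·(12 - 4) - 14 ≡ 18. → (4, 18)
7P: (4, 18) + (0, 4). λ = (4 - 18)/(0 - 4) ≡ 5/15 mod 19. 15⁻¹ ≡ 14 (mod 19), so λ ≡ 13.
  x = λ² - 4 - 0 = 169 - 4 ≡ 13; y = λ·(4 - 13) - 18 ≡ 17. → (13, 17)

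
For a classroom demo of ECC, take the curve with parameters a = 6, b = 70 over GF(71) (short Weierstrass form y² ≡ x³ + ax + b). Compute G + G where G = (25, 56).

(48, 30)

tangent at (25, 56): λ = (3·25² + 6)/(2·56) ≡ 35/41. 41⁻¹ ≡ 26 (mod 71) since 41·26 = 1066 ≡ 1, so λ ≡ 35·26 ≡ 58.
  x = λ² - 25 - 25 = 3364 - 50 ≡ 48; y = λ·(25 - 48) - 56 ≡ 30. → (48, 30)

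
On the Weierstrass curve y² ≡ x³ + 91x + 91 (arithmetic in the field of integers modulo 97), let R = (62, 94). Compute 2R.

(43, 73)

tangent at (62, 94): λ = (3·62² + 91)/(2·94) ≡ 80/91. 91⁻¹ ≡ 16 (mod 97), so λ ≡ 80·16 ≡ 19.
  x = λ² - 62 - 62 = 361 - 124 ≡ 43; y = λ·(62 - 43) - 94 ≡ 73. → (43, 73)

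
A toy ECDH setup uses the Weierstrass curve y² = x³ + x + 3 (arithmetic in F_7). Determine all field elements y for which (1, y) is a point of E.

x³ + 1x + 3 = 5 ≡ 5 (mod 7).
5 is a non-residue mod 7; no y exists.

none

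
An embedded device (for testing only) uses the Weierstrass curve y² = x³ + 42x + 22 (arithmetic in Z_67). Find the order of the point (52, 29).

4

2P: tangent at (52, 29): λ = (3·52² + 42)/(2·29) ≡ 47/58. 58⁻¹ ≡ 52 (mod 67), so λ ≡ 47·52 ≡ 32.
  x = λ² - 52 - 52 = 1024 - 104 ≡ 49; y = λ·(52 - 49) - 29 ≡ 0. → (49, 0)
3P: (49, 0) + (52, 29). λ = (29 - 0)/(52 - 49) ≡ 29/3 mod 67. 3⁻¹ ≡ 45 (mod 67) since 3·45 = 135 ≡ 1, so λ ≡ 32.
  x = λ² - 49 - 52 = 1024 - 101 ≡ 52; y = λ·(49 - 52) - 0 ≡ 38. → (52, 38)
4P: (52, 38) + (52, 29): same x and y₁ ≡ -y₂, so the sum is O.
4P = O, so the order is 4.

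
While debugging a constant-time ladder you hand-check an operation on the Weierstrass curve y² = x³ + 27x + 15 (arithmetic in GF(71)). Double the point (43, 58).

tangent at (43, 58): λ = (3·43² + 27)/(2·58) ≡ 36/45. 45⁻¹ ≡ 30 (mod 71) since 45·30 = 1350 ≡ 1, so λ ≡ 36·30 ≡ 15.
  x = λ² - 43 - 43 = 225 - 86 ≡ 68; y = λ·(43 - 68) - 58 ≡ 64. → (68, 64)

(68, 64)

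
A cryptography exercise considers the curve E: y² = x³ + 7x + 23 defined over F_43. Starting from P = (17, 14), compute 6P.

(16, 19)

Double-and-add on 6 = (110)₂. Start with P = (17, 14) for the leading 1-bit.
double: tangent at (17, 14): λ = (3·17² + 7)/(2·14) ≡ 14/28. 28⁻¹ ≡ 20 (mod 43), so λ ≡ 14·20 ≡ 22.
  x = λ² - 17 - 17 = 484 - 34 ≡ 20; y = λ·(17 - 20) - 14 ≡ 6. → (20, 6)
add P: (20, 6) + (17, 14). λ = (14 - 6)/(17 - 20) ≡ 8/40 mod 43. 40⁻¹ ≡ 14 (mod 43) since 40·14 = 560 ≡ 1, so λ ≡ 26.
  x = λ² - 20 - 17 = 676 - 37 ≡ 37; y = λ·(20 - 37) - 6 ≡ 25. → (37, 25)
double: tangent at (37, 25): λ = (3·37² + 7)/(2·25) ≡ 29/7. 7⁻¹ ≡ 37 (mod 43), so λ ≡ 29·37 ≡ 41.
  x = λ² - 37 - 37 = 1681 - 74 ≡ 16; y = λ·(37 - 16) - 25 ≡ 19. → (16, 19)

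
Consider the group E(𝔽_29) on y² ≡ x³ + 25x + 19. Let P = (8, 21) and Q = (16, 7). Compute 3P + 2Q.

First 3P:
Repeated addition: build up to 3P.
2P: tangent at (8, 21): λ = (3·8² + 25)/(2·21) ≡ 14/13. 13⁻¹ ≡ 9 (mod 29) since 13·9 = 117 ≡ 1, so λ ≡ 14·9 ≡ 10.
  x = λ² - 8 - 8 = 100 - 16 ≡ 26; y = λ·(8 - 26) - 21 ≡ 2. → (26, 2)
3P: (26, 2) + (8, 21). λ = (21 - 2)/(8 - 26) ≡ 19/11 mod 29. 11⁻¹ ≡ 8 (mod 29), so λ ≡ 7.
  x = λ² - 26 - 8 = 49 - 34 ≡ 15; y = λ·(26 - 15) - 2 ≡ 17. → (15, 17)
3P = (15, 17).
Next 2Q:
Repeated addition: build up to 2Q.
2Q: tangent at (16, 7): λ = (3·16² + 25)/(2·7) ≡ 10/14. 14⁻¹ ≡ 27 (mod 29) since 14·27 = 378 ≡ 1, so λ ≡ 10·27 ≡ 9.
  x = λ² - 16 - 16 = 81 - 32 ≡ 20; y = λ·(16 - 20) - 7 ≡ 15. → (20, 15)
2Q = (20, 15).
Finally 3P + 2Q:
(15, 17) + (20, 15). λ = (15 - 17)/(20 - 15) ≡ 27/5 mod 29. 5⁻¹ ≡ 6 (mod 29) since 5·6 = 30 ≡ 1, so λ ≡ 17.
  x = λ² - 15 - 20 = 289 - 35 ≡ 22; y = λ·(15 - 22) - 17 ≡ 9. → (22, 9)

(22, 9)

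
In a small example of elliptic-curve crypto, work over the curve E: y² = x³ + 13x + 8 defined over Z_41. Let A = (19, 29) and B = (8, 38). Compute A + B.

(19, 29) + (8, 38). λ = (38 - 29)/(8 - 19) ≡ 9/30 mod 41. 30⁻¹ ≡ 26 (mod 41), so λ ≡ 29.
  x = λ² - 19 - 8 = 841 - 27 ≡ 35; y = λ·(19 - 35) - 29 ≡ 40. → (35, 40)

(35, 40)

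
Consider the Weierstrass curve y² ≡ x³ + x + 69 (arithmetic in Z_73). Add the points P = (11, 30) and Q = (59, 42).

(11, 30) + (59, 42). λ = (42 - 30)/(59 - 11) ≡ 12/48 mod 73. 48⁻¹ ≡ 35 (mod 73) since 48·35 = 1680 ≡ 1, so λ ≡ 55.
  x = λ² - 11 - 59 = 3025 - 70 ≡ 35; y = λ·(11 - 35) - 30 ≡ 37. → (35, 37)

(35, 37)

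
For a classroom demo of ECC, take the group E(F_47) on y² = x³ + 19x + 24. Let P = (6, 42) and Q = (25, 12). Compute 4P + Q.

First 4P:
Double-and-add on 4 = (100)₂. Start with P = (6, 42) for the leading 1-bit.
double: tangent at (6, 42): λ = (3·6² + 19)/(2·42) ≡ 33/37. 37⁻¹ ≡ 14 (mod 47), so λ ≡ 33·14 ≡ 39.
  x = λ² - 6 - 6 = 1521 - 12 ≡ 5; y = λ·(6 - 5) - 42 ≡ 44. → (5, 44)
double: tangent at (5, 44): λ = (3·5² + 19)/(2·44) ≡ 0/41. 41⁻¹ ≡ 39 (mod 47) since 41·39 = 1599 ≡ 1, so λ ≡ 0·39 ≡ 0.
  x = λ² - 5 - 5 = 0 - 10 ≡ 37; y = λ·(5 - 37) - 44 ≡ 3. → (37, 3)
4P = (37, 3).
Finally 4P + Q:
(37, 3) + (25, 12). λ = (12 - 3)/(25 - 37) ≡ 9/35 mod 47. 35⁻¹ ≡ 43 (mod 47), so λ ≡ 11.
  x = λ² - 37 - 25 = 121 - 62 ≡ 12; y = λ·(37 - 12) - 3 ≡ 37. → (12, 37)

(12, 37)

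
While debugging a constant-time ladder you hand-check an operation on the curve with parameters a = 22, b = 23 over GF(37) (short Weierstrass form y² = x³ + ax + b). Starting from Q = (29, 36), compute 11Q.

(2, 1)

Double-and-add on 11 = (1011)₂. Start with Q = (29, 36) for the leading 1-bit.
double: tangent at (29, 36): λ = (3·29² + 22)/(2·36) ≡ 29/35. 35⁻¹ ≡ 18 (mod 37) since 35·18 = 630 ≡ 1, so λ ≡ 29·18 ≡ 4.
  x = λ² - 29 - 29 = 16 - 58 ≡ 32; y = λ·(29 - 32) - 36 ≡ 26. → (32, 26)
double: tangent at (32, 26): λ = (3·32² + 22)/(2·26) ≡ 23/15. 15⁻¹ ≡ 5 (mod 37), so λ ≡ 23·5 ≡ 4.
  x = λ² - 32 - 32 = 16 - 64 ≡ 26; y = λ·(32 - 26) - 26 ≡ 35. → (26, 35)
add Q: (26, 35) + (29, 36). λ = (36 - 35)/(29 - 26) ≡ 1/3 mod 37. 3⁻¹ ≡ 25 (mod 37) since 3·25 = 75 ≡ 1, so λ ≡ 25.
  x = λ² - 26 - 29 = 625 - 55 ≡ 15; y = λ·(26 - 15) - 35 ≡ 18. → (15, 18)
double: tangent at (15, 18): λ = (3·15² + 22)/(2·18) ≡ 31/36. 36⁻¹ ≡ 36 (mod 37) since 36·36 = 1296 ≡ 1, so λ ≡ 31·36 ≡ 6.
  x = λ² - 15 - 15 = 36 - 30 ≡ 6; y = λ·(15 - 6) - 18 ≡ 36. → (6, 36)
add Q: (6, 36) + (29, 36). λ = (36 - 36)/(29 - 6) ≡ 0/23 mod 37. 23⁻¹ ≡ 29 (mod 37) since 23·29 = 667 ≡ 1, so λ ≡ 0.
  x = λ² - 6 - 29 = 0 - 35 ≡ 2; y = λ·(6 - 2) - 36 ≡ 1. → (2, 1)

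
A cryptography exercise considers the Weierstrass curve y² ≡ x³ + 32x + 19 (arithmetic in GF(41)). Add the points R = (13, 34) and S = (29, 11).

(13, 34) + (29, 11). λ = (11 - 34)/(29 - 13) ≡ 18/16 mod 41. 16⁻¹ ≡ 18 (mod 41) since 16·18 = 288 ≡ 1, so λ ≡ 37.
  x = λ² - 13 - 29 = 1369 - 42 ≡ 15; y = λ·(13 - 15) - 34 ≡ 15. → (15, 15)

(15, 15)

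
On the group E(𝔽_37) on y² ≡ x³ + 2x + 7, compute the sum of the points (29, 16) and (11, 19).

(29, 16) + (11, 19). λ = (19 - 16)/(11 - 29) ≡ 3/19 mod 37. 19⁻¹ ≡ 2 (mod 37) since 19·2 = 38 ≡ 1, so λ ≡ 6.
  x = λ² - 29 - 11 = 36 - 40 ≡ 33; y = λ·(29 - 33) - 16 ≡ 34. → (33, 34)

(33, 34)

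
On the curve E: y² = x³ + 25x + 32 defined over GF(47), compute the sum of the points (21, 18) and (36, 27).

(43, 44)

(21, 18) + (36, 27). λ = (27 - 18)/(36 - 21) ≡ 9/15 mod 47. 15⁻¹ ≡ 22 (mod 47), so λ ≡ 10.
  x = λ² - 21 - 36 = 100 - 57 ≡ 43; y = λ·(21 - 43) - 18 ≡ 44. → (43, 44)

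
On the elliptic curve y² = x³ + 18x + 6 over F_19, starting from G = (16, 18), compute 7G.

Double-and-add on 7 = (111)₂. Start with G = (16, 18) for the leading 1-bit.
double: tangent at (16, 18): λ = (3·16² + 18)/(2·18) ≡ 7/17. 17⁻¹ ≡ 9 (mod 19), so λ ≡ 7·9 ≡ 6.
  x = λ² - 16 - 16 = 36 - 32 ≡ 4; y = λ·(16 - 4) - 18 ≡ 16. → (4, 16)
add G: (4, 16) + (16, 18). λ = (18 - 16)/(16 - 4) ≡ 2/12 mod 19. 12⁻¹ ≡ 8 (mod 19), so λ ≡ 16.
  x = λ² - 4 - 16 = 256 - 20 ≡ 8; y = λ·(4 - 8) - 16 ≡ 15. → (8, 15)
double: tangent at (8, 15): λ = (3·8² + 18)/(2·15) ≡ 1/11. 11⁻¹ ≡ 7 (mod 19), so λ ≡ 1·7 ≡ 7.
  x = λ² - 8 - 8 = 49 - 16 ≡ 14; y = λ·(8 - 14) - 15 ≡ 0. → (14, 0)
add G: (14, 0) + (16, 18). λ = (18 - 0)/(16 - 14) ≡ 18/2 mod 19. 2⁻¹ ≡ 10 (mod 19) since 2·10 = 20 ≡ 1, so λ ≡ 9.
  x = λ² - 14 - 16 = 81 - 30 ≡ 13; y = λ·(14 - 13) - 0 ≡ 9. → (13, 9)

(13, 9)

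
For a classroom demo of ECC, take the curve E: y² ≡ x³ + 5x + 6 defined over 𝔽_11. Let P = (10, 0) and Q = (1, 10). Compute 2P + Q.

First 2P:
Repeated addition: build up to 2P.
2P: (10, 0) + (10, 0): same x and y₁ ≡ -y₂, so the sum is ∞.
2P = ∞.
Finally 2P + Q:
∞ + (1, 10) = (1, 10) (identity).

(1, 10)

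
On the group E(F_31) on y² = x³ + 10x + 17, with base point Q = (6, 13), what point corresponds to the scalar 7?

Repeated addition: build up to 7Q.
2Q: tangent at (6, 13): λ = (3·6² + 10)/(2·13) ≡ 25/26. 26⁻¹ ≡ 6 (mod 31) since 26·6 = 156 ≡ 1, so λ ≡ 25·6 ≡ 26.
  x = λ² - 6 - 6 = 676 - 12 ≡ 13; y = λ·(6 - 13) - 13 ≡ 22. → (13, 22)
3Q: (13, 22) + (6, 13). λ = (13 - 22)/(6 - 13) ≡ 22/24 mod 31. 24⁻¹ ≡ 22 (mod 31), so λ ≡ 19.
  x = λ² - 13 - 6 = 361 - 19 ≡ 1; y = λ·(13 - 1) - 22 ≡ 20. → (1, 20)
4Q: (1, 20) + (6, 13). λ = (13 - 20)/(6 - 1) ≡ 24/5 mod 31. 5⁻¹ ≡ 25 (mod 31) since 5·25 = 125 ≡ 1, so λ ≡ 11.
  x = λ² - 1 - 6 = 121 - 7 ≡ 21; y = λ·(1 - 21) - 20 ≡ 8. → (21, 8)
5Q: (21, 8) + (6, 13). λ = (13 - 8)/(6 - 21) ≡ 5/16 mod 31. 16⁻¹ ≡ 2 (mod 31), so λ ≡ 10.
  x = λ² - 21 - 6 = 100 - 27 ≡ 11; y = λ·(21 - 11) - 8 ≡ 30. → (11, 30)
6Q: (11, 30) + (6, 13). λ = (13 - 30)/(6 - 11) ≡ 14/26 mod 31. 26⁻¹ ≡ 6 (mod 31) since 26·6 = 156 ≡ 1, so λ ≡ 22.
  x = λ² - 11 - 6 = 484 - 17 ≡ 2; y = λ·(11 - 2) - 30 ≡ 13. → (2, 13)
7Q: (2, 13) + (6, 13). λ = (13 - 13)/(6 - 2) ≡ 0/4 mod 31. 4⁻¹ ≡ 8 (mod 31) since 4·8 = 32 ≡ 1, so λ ≡ 0.
  x = λ² - 2 - 6 = 0 - 8 ≡ 23; y = λ·(2 - 23) - 13 ≡ 18. → (23, 18)

(23, 18)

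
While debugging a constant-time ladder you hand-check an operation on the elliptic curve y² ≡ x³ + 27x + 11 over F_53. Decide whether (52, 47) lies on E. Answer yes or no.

yes

y² = 47² ≡ 36; x³ + 27x + 11 = 142023 ≡ 36 (mod 53). 36 = 36.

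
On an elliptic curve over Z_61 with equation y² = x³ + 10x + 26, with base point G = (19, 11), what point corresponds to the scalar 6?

(25, 23)

Repeated addition: build up to 6G.
2G: tangent at (19, 11): λ = (3·19² + 10)/(2·11) ≡ 56/22. 22⁻¹ ≡ 25 (mod 61) since 22·25 = 550 ≡ 1, so λ ≡ 56·25 ≡ 58.
  x = λ² - 19 - 19 = 3364 - 38 ≡ 32; y = λ·(19 - 32) - 11 ≡ 28. → (32, 28)
3G: (32, 28) + (19, 11). λ = (11 - 28)/(19 - 32) ≡ 44/48 mod 61. 48⁻¹ ≡ 14 (mod 61) since 48·14 = 672 ≡ 1, so λ ≡ 6.
  x = λ² - 32 - 19 = 36 - 51 ≡ 46; y = λ·(32 - 46) - 28 ≡ 10. → (46, 10)
4G: (46, 10) + (19, 11). λ = (11 - 10)/(19 - 46) ≡ 1/34 mod 61. 34⁻¹ ≡ 9 (mod 61), so λ ≡ 9.
  x = λ² - 46 - 19 = 81 - 65 ≡ 16; y = λ·(46 - 16) - 10 ≡ 16. → (16, 16)
5G: (16, 16) + (19, 11). λ = (11 - 16)/(19 - 16) ≡ 56/3 mod 61. 3⁻¹ ≡ 41 (mod 61) since 3·41 = 123 ≡ 1, so λ ≡ 39.
  x = λ² - 16 - 19 = 1521 - 35 ≡ 22; y = λ·(16 - 22) - 16 ≡ 55. → (22, 55)
6G: (22, 55) + (19, 11). λ = (11 - 55)/(19 - 22) ≡ 17/58 mod 61. 58⁻¹ ≡ 20 (mod 61), so λ ≡ 35.
  x = λ² - 22 - 19 = 1225 - 41 ≡ 25; y = λ·(22 - 25) - 55 ≡ 23. → (25, 23)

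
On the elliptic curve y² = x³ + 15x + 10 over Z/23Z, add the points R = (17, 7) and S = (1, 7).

(17, 7) + (1, 7). λ = (7 - 7)/(1 - 17) ≡ 0/7 mod 23. 7⁻¹ ≡ 10 (mod 23) since 7·10 = 70 ≡ 1, so λ ≡ 0.
  x = λ² - 17 - 1 = 0 - 18 ≡ 5; y = λ·(17 - 5) - 7 ≡ 16. → (5, 16)

(5, 16)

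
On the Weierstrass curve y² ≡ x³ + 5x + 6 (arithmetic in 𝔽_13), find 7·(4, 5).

Write G = (4, 5).
Double-and-add on 7 = (111)₂. Start with G = (4, 5) for the leading 1-bit.
double: tangent at (4, 5): λ = (3·4² + 5)/(2·5) ≡ 1/10. 10⁻¹ ≡ 4 (mod 13), so λ ≡ 1·4 ≡ 4.
  x = λ² - 4 - 4 = 16 - 8 ≡ 8; y = λ·(4 - 8) - 5 ≡ 5. → (8, 5)
add G: (8, 5) + (4, 5). λ = (5 - 5)/(4 - 8) ≡ 0/9 mod 13. 9⁻¹ ≡ 3 (mod 13), so λ ≡ 0.
  x = λ² - 8 - 4 = 0 - 12 ≡ 1; y = λ·(8 - 1) - 5 ≡ 8. → (1, 8)
double: tangent at (1, 8): λ = (3·1² + 5)/(2·8) ≡ 8/3. 3⁻¹ ≡ 9 (mod 13) since 3·9 = 27 ≡ 1, so λ ≡ 8·9 ≡ 7.
  x = λ² - 1 - 1 = 49 - 2 ≡ 8; y = λ·(1 - 8) - 8 ≡ 8. → (8, 8)
add G: (8, 8) + (4, 5). λ = (5 - 8)/(4 - 8) ≡ 10/9 mod 13. 9⁻¹ ≡ 3 (mod 13), so λ ≡ 4.
  x = λ² - 8 - 4 = 16 - 12 ≡ 4; y = λ·(8 - 4) - 8 ≡ 8. → (4, 8)

(4, 8)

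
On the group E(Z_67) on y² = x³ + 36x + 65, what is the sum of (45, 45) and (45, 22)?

The two points share x = 45 and their y-coordinates satisfy 45 + 22 ≡ 0 (mod 67), so they are inverses. Their sum is ∞.

O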